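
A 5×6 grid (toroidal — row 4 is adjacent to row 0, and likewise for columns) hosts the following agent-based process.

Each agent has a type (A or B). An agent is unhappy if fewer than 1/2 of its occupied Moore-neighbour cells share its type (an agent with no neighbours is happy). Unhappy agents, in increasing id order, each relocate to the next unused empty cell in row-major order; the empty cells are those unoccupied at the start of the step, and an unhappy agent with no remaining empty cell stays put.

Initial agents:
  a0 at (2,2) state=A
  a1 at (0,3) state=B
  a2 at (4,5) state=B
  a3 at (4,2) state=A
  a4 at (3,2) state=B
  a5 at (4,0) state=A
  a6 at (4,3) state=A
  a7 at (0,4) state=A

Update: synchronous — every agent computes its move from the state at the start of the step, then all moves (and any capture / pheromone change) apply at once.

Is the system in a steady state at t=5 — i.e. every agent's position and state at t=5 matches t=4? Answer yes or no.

t=1: a0@(0,0):A a1@(0,1):B a2@(0,2):B a3@(0,5):A a4@(1,0):B a5@(1,1):A a6@(4,3):A a7@(1,2):A
t=2: a0@(0,0):A a1@(0,3):B a2@(0,4):B a3@(0,5):A a4@(1,3):B a5@(1,4):A a6@(1,5):A a7@(2,0):A
t=3: a0@(0,0):A a1@(0,3):B a2@(0,1):B a3@(0,5):A a4@(1,3):B a5@(0,2):A a6@(1,5):A a7@(2,0):A
t=4: a0@(0,0):A a1@(0,3):B a2@(0,4):B a3@(0,5):A a4@(1,3):B a5@(1,0):A a6@(1,5):A a7@(2,0):A
t=5: (unchanged — steady state)

yes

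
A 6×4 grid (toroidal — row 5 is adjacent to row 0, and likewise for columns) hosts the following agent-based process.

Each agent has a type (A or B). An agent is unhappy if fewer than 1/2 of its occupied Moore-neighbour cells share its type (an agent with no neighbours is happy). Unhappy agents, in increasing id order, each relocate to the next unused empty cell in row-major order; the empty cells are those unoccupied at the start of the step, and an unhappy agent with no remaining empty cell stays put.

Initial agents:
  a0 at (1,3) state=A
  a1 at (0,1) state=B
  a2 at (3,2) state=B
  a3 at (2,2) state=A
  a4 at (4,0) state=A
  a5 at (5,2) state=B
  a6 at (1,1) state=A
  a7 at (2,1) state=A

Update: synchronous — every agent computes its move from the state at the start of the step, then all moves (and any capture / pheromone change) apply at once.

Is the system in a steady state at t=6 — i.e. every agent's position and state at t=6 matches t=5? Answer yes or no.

t=1: a0@(1,3):A a1@(0,1):B a2@(0,0):B a3@(2,2):A a4@(4,0):A a5@(5,2):B a6@(1,1):A a7@(2,1):A
t=2: a0@(1,3):A a1@(0,1):B a2@(0,2):B a3@(2,2):A a4@(4,0):A a5@(5,2):B a6@(1,1):A a7@(2,1):A
t=3: (unchanged — steady state)

yes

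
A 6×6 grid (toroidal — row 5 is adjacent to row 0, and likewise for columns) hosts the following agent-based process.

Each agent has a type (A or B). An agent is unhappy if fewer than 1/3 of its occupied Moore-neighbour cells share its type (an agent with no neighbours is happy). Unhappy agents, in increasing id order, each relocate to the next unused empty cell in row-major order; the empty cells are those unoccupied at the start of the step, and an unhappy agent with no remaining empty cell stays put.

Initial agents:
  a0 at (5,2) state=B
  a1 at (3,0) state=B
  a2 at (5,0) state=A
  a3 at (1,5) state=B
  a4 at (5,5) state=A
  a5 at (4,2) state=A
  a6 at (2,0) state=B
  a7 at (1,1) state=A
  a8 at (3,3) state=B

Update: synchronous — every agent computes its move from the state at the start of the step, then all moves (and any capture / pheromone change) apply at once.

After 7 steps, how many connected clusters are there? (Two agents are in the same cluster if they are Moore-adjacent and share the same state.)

t=1: a0@(0,0):B a1@(3,0):B a2@(5,0):A a3@(1,5):B a4@(5,5):A a5@(0,1):A a6@(2,0):B a7@(0,2):A a8@(0,3):B
t=2: a0@(0,4):B a1@(3,0):B a2@(5,0):A a3@(1,5):B a4@(5,5):A a5@(0,1):A a6@(2,0):B a7@(0,2):A a8@(0,5):B
t=3: (unchanged — steady state)

2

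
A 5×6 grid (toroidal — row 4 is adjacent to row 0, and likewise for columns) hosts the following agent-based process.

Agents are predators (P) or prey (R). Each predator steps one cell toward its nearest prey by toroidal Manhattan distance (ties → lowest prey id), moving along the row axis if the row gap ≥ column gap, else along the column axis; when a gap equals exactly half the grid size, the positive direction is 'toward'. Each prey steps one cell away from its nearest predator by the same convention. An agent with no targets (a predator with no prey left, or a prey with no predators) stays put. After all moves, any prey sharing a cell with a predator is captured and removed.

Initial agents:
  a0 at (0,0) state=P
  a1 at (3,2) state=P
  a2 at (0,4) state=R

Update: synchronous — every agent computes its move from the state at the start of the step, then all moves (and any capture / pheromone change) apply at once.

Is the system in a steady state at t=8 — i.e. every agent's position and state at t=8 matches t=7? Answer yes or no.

t=1: a0@(0,5):P a1@(4,2):P a2@(0,3):R
t=2: a0@(0,4):P a1@(0,2):P
t=3: (unchanged — steady state)

yes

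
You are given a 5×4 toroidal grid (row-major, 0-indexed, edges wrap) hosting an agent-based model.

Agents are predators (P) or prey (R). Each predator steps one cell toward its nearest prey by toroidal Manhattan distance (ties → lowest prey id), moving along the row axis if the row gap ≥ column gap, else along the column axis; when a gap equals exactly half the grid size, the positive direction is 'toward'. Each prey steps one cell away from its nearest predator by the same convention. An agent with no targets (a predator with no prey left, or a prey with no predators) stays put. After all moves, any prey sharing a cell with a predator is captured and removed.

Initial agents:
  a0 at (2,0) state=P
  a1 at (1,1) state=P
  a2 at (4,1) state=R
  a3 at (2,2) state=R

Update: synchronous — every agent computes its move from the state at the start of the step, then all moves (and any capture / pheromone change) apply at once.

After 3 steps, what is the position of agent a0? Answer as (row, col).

t=1: a0@(2,1):P a1@(0,1):P a2@(3,1):R
t=2: a0@(3,1):P a1@(4,1):P
t=3: (unchanged — steady state)

(3, 1)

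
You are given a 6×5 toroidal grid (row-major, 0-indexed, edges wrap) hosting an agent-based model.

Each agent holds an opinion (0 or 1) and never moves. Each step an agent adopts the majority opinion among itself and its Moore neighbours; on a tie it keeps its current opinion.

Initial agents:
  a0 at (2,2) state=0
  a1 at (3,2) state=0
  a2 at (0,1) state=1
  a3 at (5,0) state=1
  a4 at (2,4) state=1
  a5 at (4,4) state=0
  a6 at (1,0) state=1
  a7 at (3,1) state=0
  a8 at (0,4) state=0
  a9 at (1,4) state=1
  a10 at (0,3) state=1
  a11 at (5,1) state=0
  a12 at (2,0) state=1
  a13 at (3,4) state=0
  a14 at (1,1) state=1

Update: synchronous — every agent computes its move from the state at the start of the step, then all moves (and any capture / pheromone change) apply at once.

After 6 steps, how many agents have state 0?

t=1: a0@(2,2):0 a1@(3,2):0 a2@(0,1):1 a3@(5,0):0 a4@(2,4):1 a5@(4,4):0 a6@(1,0):1 a7@(3,1):0 a8@(0,4):1 a9@(1,4):1 a10@(0,3):1 a11@(5,1):1 a12@(2,0):1 a13@(3,4):0 a14@(1,1):1
t=2: a0@(2,2):0 a1@(3,2):0 a2@(0,1):1 a3@(5,0):1 a4@(2,4):1 a5@(4,4):0 a6@(1,0):1 a7@(3,1):0 a8@(0,4):1 a9@(1,4):1 a10@(0,3):1 a11@(5,1):1 a12@(2,0):1 a13@(3,4):0 a14@(1,1):1
t=3: (unchanged — steady state)

5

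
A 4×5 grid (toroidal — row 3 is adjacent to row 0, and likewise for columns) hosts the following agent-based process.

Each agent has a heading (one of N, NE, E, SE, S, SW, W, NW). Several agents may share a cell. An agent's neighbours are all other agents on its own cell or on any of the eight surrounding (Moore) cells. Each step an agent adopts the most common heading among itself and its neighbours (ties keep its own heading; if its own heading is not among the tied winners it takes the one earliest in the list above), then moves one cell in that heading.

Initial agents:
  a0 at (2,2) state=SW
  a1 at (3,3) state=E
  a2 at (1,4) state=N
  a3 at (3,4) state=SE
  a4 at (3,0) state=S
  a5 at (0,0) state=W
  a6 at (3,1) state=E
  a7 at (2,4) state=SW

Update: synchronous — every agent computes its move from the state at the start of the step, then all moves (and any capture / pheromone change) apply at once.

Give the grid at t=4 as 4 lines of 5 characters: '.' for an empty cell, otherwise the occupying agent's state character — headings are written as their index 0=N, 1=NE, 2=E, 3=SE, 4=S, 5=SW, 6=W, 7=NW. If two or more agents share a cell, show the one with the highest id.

t=1: a0@(2,3):E a1@(0,2):SW a2@(0,4):N a3@(0,0):SE a4@(0,0):S a5@(0,4):W a6@(3,2):E a7@(3,3):SW
t=2: a0@(2,4):E a1@(1,1):SW a2@(3,4):N a3@(1,1):SE a4@(1,0):S a5@(0,3):W a6@(3,3):E a7@(0,2):SW
t=3: a0@(2,0):E a1@(2,0):SW a2@(3,0):E a3@(2,0):SW a4@(2,0):S a5@(0,2):W a6@(3,4):E a7@(1,1):SW
t=4: a0@(2,1):E a1@(3,4):SW a2@(3,1):E a3@(3,4):SW a4@(2,1):E a5@(0,1):W a6@(3,0):E a7@(2,0):SW

.6...
.....
52...
22..5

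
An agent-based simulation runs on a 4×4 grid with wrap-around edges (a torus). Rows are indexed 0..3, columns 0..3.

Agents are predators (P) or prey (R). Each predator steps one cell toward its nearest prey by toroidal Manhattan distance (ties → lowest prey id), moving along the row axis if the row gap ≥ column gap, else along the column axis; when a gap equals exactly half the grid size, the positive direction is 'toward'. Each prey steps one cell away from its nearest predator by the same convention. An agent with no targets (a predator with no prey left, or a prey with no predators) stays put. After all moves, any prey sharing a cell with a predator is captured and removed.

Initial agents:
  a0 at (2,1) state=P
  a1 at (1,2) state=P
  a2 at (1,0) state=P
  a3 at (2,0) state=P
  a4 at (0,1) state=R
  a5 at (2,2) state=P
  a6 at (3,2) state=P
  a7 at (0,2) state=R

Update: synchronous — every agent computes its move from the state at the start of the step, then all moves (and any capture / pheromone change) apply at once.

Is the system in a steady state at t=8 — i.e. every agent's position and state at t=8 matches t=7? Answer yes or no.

yes

t=1: a0@(3,1):P a1@(0,2):P a2@(0,0):P a3@(3,0):P a5@(3,2):P a6@(0,2):P
t=2: (unchanged — steady state)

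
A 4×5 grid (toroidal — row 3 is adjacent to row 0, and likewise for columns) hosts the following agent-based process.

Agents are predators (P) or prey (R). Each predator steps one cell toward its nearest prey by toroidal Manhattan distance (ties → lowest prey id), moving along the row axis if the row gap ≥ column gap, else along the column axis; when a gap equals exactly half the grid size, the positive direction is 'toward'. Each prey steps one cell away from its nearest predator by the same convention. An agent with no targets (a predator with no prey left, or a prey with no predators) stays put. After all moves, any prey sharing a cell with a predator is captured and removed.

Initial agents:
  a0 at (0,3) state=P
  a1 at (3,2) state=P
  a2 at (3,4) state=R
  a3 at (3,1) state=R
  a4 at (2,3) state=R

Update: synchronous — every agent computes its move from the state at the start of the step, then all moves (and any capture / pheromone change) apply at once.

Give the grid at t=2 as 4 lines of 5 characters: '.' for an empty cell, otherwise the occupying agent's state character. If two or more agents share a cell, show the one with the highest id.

...R.
....R
...P.
P...R

t=1: a0@(3,3):P a1@(3,1):P a2@(2,4):R a3@(3,0):R a4@(1,3):R
t=2: a0@(2,3):P a1@(3,0):P a2@(1,4):R a3@(3,4):R a4@(0,3):R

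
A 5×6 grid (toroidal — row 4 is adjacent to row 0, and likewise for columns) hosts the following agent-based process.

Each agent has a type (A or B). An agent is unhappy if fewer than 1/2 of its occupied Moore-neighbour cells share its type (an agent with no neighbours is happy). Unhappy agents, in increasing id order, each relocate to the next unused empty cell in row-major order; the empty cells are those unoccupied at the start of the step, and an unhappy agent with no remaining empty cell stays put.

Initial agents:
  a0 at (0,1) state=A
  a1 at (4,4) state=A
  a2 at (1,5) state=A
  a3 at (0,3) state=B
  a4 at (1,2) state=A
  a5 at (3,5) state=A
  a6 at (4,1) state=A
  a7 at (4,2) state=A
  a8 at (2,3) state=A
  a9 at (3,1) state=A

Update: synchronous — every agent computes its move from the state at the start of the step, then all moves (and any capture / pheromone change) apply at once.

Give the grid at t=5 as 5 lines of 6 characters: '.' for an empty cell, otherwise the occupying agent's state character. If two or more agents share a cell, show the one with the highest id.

BAA...
..A...
...A..
.A...A
.AA.A.

t=1: a0@(0,1):A a1@(4,4):A a2@(1,5):A a3@(0,0):B a4@(1,2):A a5@(3,5):A a6@(4,1):A a7@(4,2):A a8@(2,3):A a9@(3,1):A
t=2: a0@(0,1):A a1@(4,4):A a2@(0,2):A a3@(0,3):B a4@(1,2):A a5@(3,5):A a6@(4,1):A a7@(4,2):A a8@(2,3):A a9@(3,1):A
t=3: a0@(0,1):A a1@(4,4):A a2@(0,2):A a3@(0,0):B a4@(1,2):A a5@(3,5):A a6@(4,1):A a7@(4,2):A a8@(2,3):A a9@(3,1):A
t=4: a0@(0,1):A a1@(4,4):A a2@(0,2):A a3@(0,3):B a4@(1,2):A a5@(3,5):A a6@(4,1):A a7@(4,2):A a8@(2,3):A a9@(3,1):A
t=5: a0@(0,1):A a1@(4,4):A a2@(0,2):A a3@(0,0):B a4@(1,2):A a5@(3,5):A a6@(4,1):A a7@(4,2):A a8@(2,3):A a9@(3,1):A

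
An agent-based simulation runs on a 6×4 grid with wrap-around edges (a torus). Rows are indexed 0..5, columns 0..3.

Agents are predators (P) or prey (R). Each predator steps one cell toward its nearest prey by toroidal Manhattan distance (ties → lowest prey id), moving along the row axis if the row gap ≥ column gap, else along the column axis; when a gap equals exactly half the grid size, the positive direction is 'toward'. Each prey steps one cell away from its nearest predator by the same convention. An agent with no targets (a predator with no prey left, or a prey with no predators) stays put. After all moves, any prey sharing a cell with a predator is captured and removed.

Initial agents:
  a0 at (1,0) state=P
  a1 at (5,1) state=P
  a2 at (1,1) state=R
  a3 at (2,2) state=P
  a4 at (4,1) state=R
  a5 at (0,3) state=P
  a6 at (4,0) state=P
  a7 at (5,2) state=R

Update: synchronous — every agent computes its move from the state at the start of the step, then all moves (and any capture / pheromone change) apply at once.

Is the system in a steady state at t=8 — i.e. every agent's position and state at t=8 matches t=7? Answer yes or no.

t=1: a0@(1,1):P a1@(4,1):P a3@(1,2):P a4@(3,1):R a5@(5,3):P a6@(4,1):P
t=2: a0@(2,1):P a1@(3,1):P a3@(2,2):P a5@(4,3):P a6@(3,1):P
t=3: (unchanged — steady state)

yes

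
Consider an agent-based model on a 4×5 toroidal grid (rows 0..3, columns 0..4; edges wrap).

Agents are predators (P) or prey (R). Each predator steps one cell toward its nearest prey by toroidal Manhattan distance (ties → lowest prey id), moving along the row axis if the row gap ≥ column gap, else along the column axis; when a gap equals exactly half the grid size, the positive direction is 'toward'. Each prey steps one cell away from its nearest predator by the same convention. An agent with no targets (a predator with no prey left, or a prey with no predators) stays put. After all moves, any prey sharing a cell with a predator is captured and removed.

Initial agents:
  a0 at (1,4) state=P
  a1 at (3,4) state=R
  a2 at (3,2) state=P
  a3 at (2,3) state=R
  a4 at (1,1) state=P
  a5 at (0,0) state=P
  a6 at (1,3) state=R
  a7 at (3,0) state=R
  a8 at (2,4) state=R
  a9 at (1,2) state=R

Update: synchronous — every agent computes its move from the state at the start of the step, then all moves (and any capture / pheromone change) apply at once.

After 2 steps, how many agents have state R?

2

t=1: a0@(1,3):P a1@(2,4):R a2@(3,3):P a4@(1,2):P a5@(3,0):P a7@(2,0):R a8@(3,4):R
t=2: a0@(2,3):P a2@(3,4):P a4@(1,3):P a5@(2,0):P a7@(1,0):R a8@(3,0):R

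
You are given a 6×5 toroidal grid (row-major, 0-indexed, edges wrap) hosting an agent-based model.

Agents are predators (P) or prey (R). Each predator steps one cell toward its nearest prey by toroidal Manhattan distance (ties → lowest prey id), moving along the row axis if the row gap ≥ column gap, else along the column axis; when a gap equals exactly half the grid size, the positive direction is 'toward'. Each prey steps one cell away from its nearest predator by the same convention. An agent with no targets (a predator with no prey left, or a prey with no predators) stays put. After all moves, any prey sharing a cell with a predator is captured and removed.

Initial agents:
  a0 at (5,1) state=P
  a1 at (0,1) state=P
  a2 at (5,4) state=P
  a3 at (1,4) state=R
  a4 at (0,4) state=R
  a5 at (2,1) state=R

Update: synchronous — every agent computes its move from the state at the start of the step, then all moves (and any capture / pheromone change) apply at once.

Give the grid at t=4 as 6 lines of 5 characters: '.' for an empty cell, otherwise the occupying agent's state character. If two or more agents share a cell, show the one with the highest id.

t=1: a0@(5,0):P a1@(0,0):P a2@(0,4):P a3@(2,4):R a4@(1,4):R a5@(3,1):R
t=2: a0@(0,0):P a1@(1,0):P a2@(1,4):P a3@(3,4):R a4@(2,4):R a5@(2,1):R
t=3: a0@(1,0):P a1@(2,0):P a2@(2,4):P a3@(4,4):R a4@(3,4):R a5@(3,1):R
t=4: a0@(2,0):P a1@(3,0):P a2@(3,4):P a3@(5,4):R a4@(4,4):R a5@(4,1):R

.....
.....
P....
P...P
.R..R
....R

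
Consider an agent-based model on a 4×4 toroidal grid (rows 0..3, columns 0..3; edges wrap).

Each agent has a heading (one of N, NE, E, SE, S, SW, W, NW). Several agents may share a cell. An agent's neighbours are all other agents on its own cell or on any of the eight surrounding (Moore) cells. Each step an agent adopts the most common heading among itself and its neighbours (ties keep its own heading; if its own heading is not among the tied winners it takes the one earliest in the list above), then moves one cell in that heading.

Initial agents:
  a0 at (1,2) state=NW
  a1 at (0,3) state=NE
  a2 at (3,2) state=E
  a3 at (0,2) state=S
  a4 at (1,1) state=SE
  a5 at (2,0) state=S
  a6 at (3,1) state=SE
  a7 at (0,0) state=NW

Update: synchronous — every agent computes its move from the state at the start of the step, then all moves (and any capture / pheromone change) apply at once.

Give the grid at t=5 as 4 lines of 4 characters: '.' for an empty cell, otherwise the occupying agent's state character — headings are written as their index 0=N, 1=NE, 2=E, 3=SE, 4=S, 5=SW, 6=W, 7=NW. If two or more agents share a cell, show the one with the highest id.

33..
3...
33..
..44

t=1: a0@(0,1):NW a1@(3,2):NW a2@(3,3):E a3@(1,3):SE a4@(2,1):S a5@(3,1):SE a6@(0,1):S a7@(1,1):SE
t=2: a0@(3,0):NW a1@(2,1):NW a2@(3,0):E a3@(2,0):SE a4@(3,2):SE a5@(0,1):S a6@(1,2):SE a7@(2,1):S
t=3: a0@(2,3):NW a1@(3,2):SE a2@(0,0):S a3@(1,3):NW a4@(0,2):S a5@(1,2):SE a6@(2,2):S a7@(3,2):SE
t=4: a0@(3,0):SE a1@(0,3):SE a2@(1,0):S a3@(2,3):S a4@(1,3):SE a5@(2,2):S a6@(3,3):SE a7@(0,3):SE
t=5: a0@(0,1):SE a1@(1,0):SE a2@(2,1):SE a3@(3,3):S a4@(2,0):SE a5@(3,2):S a6@(0,0):SE a7@(1,0):SE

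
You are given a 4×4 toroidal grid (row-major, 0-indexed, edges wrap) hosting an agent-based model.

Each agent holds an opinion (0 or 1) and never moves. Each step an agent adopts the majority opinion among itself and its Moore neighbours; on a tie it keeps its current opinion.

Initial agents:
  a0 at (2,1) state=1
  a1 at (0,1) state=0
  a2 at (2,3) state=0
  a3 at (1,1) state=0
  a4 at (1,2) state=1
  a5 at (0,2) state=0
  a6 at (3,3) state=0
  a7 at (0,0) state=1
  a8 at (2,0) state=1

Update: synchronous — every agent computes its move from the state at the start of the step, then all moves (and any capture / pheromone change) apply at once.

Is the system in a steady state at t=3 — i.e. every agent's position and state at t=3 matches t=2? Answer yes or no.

no

t=1: a0@(2,1):1 a1@(0,1):0 a2@(2,3):0 a3@(1,1):1 a4@(1,2):0 a5@(0,2):0 a6@(3,3):0 a7@(0,0):0 a8@(2,0):0
t=2: a0@(2,1):1 a1@(0,1):0 a2@(2,3):0 a3@(1,1):0 a4@(1,2):0 a5@(0,2):0 a6@(3,3):0 a7@(0,0):0 a8@(2,0):0
t=3: a0@(2,1):0 a1@(0,1):0 a2@(2,3):0 a3@(1,1):0 a4@(1,2):0 a5@(0,2):0 a6@(3,3):0 a7@(0,0):0 a8@(2,0):0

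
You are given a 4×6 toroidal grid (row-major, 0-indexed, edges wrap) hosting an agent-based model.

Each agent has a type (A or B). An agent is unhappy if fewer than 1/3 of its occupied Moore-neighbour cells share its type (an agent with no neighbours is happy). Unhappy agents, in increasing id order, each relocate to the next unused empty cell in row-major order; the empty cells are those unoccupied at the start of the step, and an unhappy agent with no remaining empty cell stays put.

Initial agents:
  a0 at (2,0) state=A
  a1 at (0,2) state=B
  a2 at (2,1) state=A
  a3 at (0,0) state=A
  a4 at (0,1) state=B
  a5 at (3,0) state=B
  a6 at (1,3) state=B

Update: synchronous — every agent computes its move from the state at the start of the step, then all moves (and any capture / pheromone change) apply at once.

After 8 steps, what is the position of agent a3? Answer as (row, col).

(0, 0)

t=1: a0@(2,0):A a1@(0,2):B a2@(2,1):A a3@(0,3):A a4@(0,1):B a5@(0,4):B a6@(1,3):B
t=2: a0@(2,0):A a1@(0,2):B a2@(2,1):A a3@(0,0):A a4@(0,1):B a5@(0,4):B a6@(1,3):B
t=3: a0@(2,0):A a1@(0,2):B a2@(2,1):A a3@(0,3):A a4@(0,1):B a5@(0,4):B a6@(1,3):B
t=4: a0@(2,0):A a1@(0,2):B a2@(2,1):A a3@(0,0):A a4@(0,1):B a5@(0,4):B a6@(1,3):B
t=5: a0@(2,0):A a1@(0,2):B a2@(2,1):A a3@(0,3):A a4@(0,1):B a5@(0,4):B a6@(1,3):B
t=6: a0@(2,0):A a1@(0,2):B a2@(2,1):A a3@(0,0):A a4@(0,1):B a5@(0,4):B a6@(1,3):B
t=7: a0@(2,0):A a1@(0,2):B a2@(2,1):A a3@(0,3):A a4@(0,1):B a5@(0,4):B a6@(1,3):B
t=8: a0@(2,0):A a1@(0,2):B a2@(2,1):A a3@(0,0):A a4@(0,1):B a5@(0,4):B a6@(1,3):B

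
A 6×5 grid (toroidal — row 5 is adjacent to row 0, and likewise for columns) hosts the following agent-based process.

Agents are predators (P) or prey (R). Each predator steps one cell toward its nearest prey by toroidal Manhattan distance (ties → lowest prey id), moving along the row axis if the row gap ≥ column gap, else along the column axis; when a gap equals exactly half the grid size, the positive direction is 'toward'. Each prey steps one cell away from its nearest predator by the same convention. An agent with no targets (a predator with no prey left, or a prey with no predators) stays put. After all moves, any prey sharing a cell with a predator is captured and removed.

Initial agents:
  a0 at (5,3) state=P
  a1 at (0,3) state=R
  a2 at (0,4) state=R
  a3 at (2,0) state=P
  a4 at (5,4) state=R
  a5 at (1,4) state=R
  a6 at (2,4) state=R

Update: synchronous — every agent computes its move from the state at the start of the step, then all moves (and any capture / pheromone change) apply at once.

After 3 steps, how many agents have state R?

t=1: a0@(0,3):P a1@(1,3):R a2@(1,4):R a3@(2,4):P a4@(5,0):R a5@(0,4):R a6@(2,3):R
t=2: a0@(1,3):P a1@(2,3):R a2@(0,4):R a3@(1,4):P a4@(5,1):R a5@(0,0):R a6@(2,2):R
t=3: a0@(2,3):P a1@(3,3):R a2@(5,4):R a3@(0,4):P a4@(4,1):R a5@(5,0):R a6@(3,2):R

5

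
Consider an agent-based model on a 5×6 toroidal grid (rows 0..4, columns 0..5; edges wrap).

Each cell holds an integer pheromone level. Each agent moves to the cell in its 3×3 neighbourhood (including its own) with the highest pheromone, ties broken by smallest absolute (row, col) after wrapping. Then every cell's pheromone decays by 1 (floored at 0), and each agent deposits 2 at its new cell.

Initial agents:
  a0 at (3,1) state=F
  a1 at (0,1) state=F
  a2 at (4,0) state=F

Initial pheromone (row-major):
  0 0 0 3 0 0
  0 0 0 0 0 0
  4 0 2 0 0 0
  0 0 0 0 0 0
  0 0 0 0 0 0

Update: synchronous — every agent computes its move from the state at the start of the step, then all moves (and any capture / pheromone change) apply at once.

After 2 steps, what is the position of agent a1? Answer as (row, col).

t=1: a0@(2,0) a1@(0,0) a2@(0,0) | pheromone: 4 0 0 2 0 0 / 0 0 0 0 0 0 / 5 0 1 0 0 0 / 0 0 0 0 0 0 / 0 0 0 0 0 0
t=2: a0@(2,0) a1@(0,0) a2@(0,0) | pheromone: 7 0 0 1 0 0 / 0 0 0 0 0 0 / 6 0 0 0 0 0 / 0 0 0 0 0 0 / 0 0 0 0 0 0

(0, 0)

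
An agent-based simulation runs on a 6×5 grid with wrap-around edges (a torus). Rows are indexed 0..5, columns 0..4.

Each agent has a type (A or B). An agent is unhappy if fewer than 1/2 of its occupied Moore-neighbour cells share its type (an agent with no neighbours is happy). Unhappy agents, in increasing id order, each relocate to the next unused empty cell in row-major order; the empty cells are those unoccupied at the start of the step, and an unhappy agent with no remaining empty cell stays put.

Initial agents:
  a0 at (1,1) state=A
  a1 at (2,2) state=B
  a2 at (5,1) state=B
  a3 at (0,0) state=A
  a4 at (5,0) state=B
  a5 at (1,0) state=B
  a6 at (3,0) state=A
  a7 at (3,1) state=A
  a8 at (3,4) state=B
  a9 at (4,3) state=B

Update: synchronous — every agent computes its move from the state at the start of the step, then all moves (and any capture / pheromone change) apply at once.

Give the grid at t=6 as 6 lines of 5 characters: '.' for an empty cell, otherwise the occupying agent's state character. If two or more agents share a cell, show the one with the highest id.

t=1: a0@(0,1):A a1@(0,2):B a2@(5,1):B a3@(0,3):A a4@(5,0):B a5@(0,4):B a6@(3,0):A a7@(3,1):A a8@(3,4):B a9@(4,3):B
t=2: a0@(0,0):A a1@(1,0):B a2@(5,1):B a3@(1,1):A a4@(5,0):B a5@(0,4):B a6@(3,0):A a7@(3,1):A a8@(3,4):B a9@(4,3):B
t=3: a0@(0,1):A a1@(0,2):B a2@(5,1):B a3@(1,1):A a4@(5,0):B a5@(0,4):B a6@(3,0):A a7@(3,1):A a8@(3,4):B a9@(4,3):B
t=4: a0@(0,0):A a1@(0,3):B a2@(5,1):B a3@(1,1):A a4@(5,0):B a5@(0,4):B a6@(3,0):A a7@(3,1):A a8@(3,4):B a9@(4,3):B
t=5: a0@(0,1):A a1@(0,3):B a2@(5,1):B a3@(1,1):A a4@(5,0):B a5@(0,4):B a6@(3,0):A a7@(3,1):A a8@(3,4):B a9@(4,3):B
t=6: a0@(0,0):A a1@(0,3):B a2@(5,1):B a3@(1,1):A a4@(5,0):B a5@(0,4):B a6@(3,0):A a7@(3,1):A a8@(3,4):B a9@(4,3):B

A..BB
.A...
.....
AA..B
...B.
BB...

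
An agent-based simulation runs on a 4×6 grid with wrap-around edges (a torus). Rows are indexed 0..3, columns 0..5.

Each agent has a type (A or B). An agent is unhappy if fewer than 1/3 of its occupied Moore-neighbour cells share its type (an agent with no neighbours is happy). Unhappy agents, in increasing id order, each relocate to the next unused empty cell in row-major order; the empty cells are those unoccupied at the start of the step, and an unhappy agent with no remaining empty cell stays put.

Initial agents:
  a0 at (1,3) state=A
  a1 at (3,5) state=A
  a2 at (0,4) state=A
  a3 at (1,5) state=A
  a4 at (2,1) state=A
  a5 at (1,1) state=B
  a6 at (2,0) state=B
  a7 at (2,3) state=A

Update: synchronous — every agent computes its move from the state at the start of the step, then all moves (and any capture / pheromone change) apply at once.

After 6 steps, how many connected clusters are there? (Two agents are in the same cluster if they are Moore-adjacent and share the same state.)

t=1: a0@(1,3):A a1@(3,5):A a2@(0,4):A a3@(1,5):A a4@(0,0):A a5@(1,1):B a6@(0,1):B a7@(2,3):A
t=2: (unchanged — steady state)

2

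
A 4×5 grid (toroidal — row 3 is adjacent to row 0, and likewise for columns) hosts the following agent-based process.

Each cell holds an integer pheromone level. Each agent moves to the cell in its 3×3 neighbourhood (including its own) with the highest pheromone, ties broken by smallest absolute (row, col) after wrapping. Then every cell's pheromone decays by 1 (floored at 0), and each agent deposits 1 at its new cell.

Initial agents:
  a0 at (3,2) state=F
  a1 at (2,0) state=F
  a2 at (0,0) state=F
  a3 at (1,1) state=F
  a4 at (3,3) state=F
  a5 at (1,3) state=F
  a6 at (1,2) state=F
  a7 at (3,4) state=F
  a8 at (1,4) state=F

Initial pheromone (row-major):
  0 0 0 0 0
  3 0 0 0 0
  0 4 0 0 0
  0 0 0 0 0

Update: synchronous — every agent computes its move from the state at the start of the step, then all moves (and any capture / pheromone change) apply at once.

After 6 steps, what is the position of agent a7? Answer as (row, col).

(2, 1)

t=1: a0@(2,1) a1@(2,1) a2@(1,0) a3@(2,1) a4@(0,2) a5@(0,2) a6@(2,1) a7@(0,0) a8@(1,0) | pheromone: 1 0 2 0 0 / 4 0 0 0 0 / 0 7 0 0 0 / 0 0 0 0 0
t=2: a0@(2,1) a1@(2,1) a2@(2,1) a3@(2,1) a4@(0,2) a5@(0,2) a6@(2,1) a7@(1,0) a8@(2,1) | pheromone: 0 0 3 0 0 / 4 0 0 0 0 / 0 12 0 0 0 / 0 0 0 0 0
t=3: a0@(2,1) a1@(2,1) a2@(2,1) a3@(2,1) a4@(0,2) a5@(0,2) a6@(2,1) a7@(2,1) a8@(2,1) | pheromone: 0 0 4 0 0 / 3 0 0 0 0 / 0 18 0 0 0 / 0 0 0 0 0
t=4: a0@(2,1) a1@(2,1) a2@(2,1) a3@(2,1) a4@(0,2) a5@(0,2) a6@(2,1) a7@(2,1) a8@(2,1) | pheromone: 0 0 5 0 0 / 2 0 0 0 0 / 0 24 0 0 0 / 0 0 0 0 0
t=5: a0@(2,1) a1@(2,1) a2@(2,1) a3@(2,1) a4@(0,2) a5@(0,2) a6@(2,1) a7@(2,1) a8@(2,1) | pheromone: 0 0 6 0 0 / 1 0 0 0 0 / 0 30 0 0 0 / 0 0 0 0 0
t=6: a0@(2,1) a1@(2,1) a2@(2,1) a3@(2,1) a4@(0,2) a5@(0,2) a6@(2,1) a7@(2,1) a8@(2,1) | pheromone: 0 0 7 0 0 / 0 0 0 0 0 / 0 36 0 0 0 / 0 0 0 0 0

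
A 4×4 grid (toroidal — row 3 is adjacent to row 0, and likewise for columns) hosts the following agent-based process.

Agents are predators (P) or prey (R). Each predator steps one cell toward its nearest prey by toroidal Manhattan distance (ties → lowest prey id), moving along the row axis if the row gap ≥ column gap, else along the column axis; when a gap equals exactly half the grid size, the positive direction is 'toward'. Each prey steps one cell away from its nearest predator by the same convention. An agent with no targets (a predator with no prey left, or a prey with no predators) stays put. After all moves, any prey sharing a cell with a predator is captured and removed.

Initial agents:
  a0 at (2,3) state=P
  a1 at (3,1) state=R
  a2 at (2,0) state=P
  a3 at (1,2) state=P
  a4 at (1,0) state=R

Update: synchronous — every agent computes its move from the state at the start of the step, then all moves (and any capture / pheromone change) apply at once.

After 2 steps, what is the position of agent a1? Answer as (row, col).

(3, 1)

t=1: a0@(1,3):P a1@(0,1):R a2@(1,0):P a3@(1,3):P a4@(0,0):R
t=2: a0@(0,3):P a1@(3,1):R a2@(0,0):P a3@(0,3):P a4@(3,0):R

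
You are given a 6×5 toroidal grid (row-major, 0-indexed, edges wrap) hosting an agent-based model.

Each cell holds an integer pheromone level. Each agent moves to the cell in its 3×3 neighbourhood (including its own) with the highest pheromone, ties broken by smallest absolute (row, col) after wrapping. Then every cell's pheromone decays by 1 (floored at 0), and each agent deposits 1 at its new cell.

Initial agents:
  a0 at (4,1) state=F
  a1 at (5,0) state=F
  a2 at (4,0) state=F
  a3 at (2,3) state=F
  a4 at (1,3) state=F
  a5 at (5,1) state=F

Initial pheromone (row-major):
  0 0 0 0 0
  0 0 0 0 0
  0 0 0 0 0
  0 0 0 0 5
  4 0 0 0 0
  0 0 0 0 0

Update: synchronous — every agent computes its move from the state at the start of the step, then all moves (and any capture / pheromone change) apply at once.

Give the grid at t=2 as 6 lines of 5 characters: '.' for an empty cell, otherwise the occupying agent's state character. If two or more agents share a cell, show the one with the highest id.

..F..
.....
.....
....F
.....
.....

t=1: a0@(4,0) a1@(4,0) a2@(3,4) a3@(3,4) a4@(0,2) a5@(4,0) | pheromone: 0 0 1 0 0 / 0 0 0 0 0 / 0 0 0 0 0 / 0 0 0 0 6 / 6 0 0 0 0 / 0 0 0 0 0
t=2: a0@(3,4) a1@(3,4) a2@(3,4) a3@(3,4) a4@(0,2) a5@(3,4) | pheromone: 0 0 1 0 0 / 0 0 0 0 0 / 0 0 0 0 0 / 0 0 0 0 10 / 5 0 0 0 0 / 0 0 0 0 0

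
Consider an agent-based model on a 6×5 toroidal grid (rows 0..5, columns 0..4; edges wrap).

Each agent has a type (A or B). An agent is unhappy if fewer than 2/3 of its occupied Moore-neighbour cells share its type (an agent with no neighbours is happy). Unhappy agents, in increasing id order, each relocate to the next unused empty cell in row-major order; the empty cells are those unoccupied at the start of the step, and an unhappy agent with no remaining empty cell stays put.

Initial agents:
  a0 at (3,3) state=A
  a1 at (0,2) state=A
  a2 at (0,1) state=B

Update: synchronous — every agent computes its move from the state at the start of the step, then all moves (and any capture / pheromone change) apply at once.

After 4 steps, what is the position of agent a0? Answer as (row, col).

(3, 3)

t=1: a0@(3,3):A a1@(0,0):A a2@(0,3):B
t=2: (unchanged — steady state)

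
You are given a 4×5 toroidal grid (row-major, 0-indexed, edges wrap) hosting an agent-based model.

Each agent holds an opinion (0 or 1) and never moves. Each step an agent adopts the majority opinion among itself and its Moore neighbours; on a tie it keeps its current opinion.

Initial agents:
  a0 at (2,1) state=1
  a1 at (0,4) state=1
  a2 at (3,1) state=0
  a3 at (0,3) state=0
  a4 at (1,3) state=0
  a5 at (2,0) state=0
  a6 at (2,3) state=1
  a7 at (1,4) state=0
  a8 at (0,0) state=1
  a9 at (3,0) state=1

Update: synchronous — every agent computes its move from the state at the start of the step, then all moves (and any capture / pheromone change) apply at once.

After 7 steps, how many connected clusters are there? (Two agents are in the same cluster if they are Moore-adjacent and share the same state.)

2

t=1: a0@(2,1):1 a1@(0,4):1 a2@(3,1):1 a3@(0,3):0 a4@(1,3):0 a5@(2,0):0 a6@(2,3):0 a7@(1,4):0 a8@(0,0):1 a9@(3,0):1
t=2: a0@(2,1):1 a1@(0,4):1 a2@(3,1):1 a3@(0,3):0 a4@(1,3):0 a5@(2,0):1 a6@(2,3):0 a7@(1,4):0 a8@(0,0):1 a9@(3,0):1
t=3: (unchanged — steady state)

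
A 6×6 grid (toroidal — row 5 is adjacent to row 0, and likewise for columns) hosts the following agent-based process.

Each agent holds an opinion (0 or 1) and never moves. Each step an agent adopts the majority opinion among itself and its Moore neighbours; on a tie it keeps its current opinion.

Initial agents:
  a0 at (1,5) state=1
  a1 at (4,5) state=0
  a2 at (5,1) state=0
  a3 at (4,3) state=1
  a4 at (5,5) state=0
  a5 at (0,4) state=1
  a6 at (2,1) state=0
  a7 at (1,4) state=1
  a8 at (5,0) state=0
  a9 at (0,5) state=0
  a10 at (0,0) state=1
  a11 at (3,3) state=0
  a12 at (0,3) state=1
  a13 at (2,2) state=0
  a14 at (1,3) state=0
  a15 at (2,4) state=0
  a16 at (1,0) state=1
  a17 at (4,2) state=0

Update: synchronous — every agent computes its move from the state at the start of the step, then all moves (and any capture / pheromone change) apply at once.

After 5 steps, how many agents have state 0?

t=1: a0@(1,5):1 a1@(4,5):0 a2@(5,1):0 a3@(4,3):0 a4@(5,5):0 a5@(0,4):1 a6@(2,1):0 a7@(1,4):1 a8@(5,0):0 a9@(0,5):1 a10@(0,0):0 a11@(3,3):0 a12@(0,3):1 a13@(2,2):0 a14@(1,3):0 a15@(2,4):0 a16@(1,0):1 a17@(4,2):0
t=2: (unchanged — steady state)

12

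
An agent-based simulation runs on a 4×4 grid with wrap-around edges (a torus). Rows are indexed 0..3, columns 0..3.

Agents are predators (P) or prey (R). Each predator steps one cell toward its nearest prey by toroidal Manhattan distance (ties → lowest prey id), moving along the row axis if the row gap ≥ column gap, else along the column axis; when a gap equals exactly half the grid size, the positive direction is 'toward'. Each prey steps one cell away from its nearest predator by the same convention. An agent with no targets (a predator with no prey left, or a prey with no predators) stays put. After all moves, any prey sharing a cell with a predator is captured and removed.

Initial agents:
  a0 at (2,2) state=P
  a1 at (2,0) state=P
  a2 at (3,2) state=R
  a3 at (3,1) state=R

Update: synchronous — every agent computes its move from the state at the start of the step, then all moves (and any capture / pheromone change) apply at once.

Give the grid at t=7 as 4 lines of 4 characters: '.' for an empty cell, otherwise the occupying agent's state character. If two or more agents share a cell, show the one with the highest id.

t=1: a0@(3,2):P a1@(3,0):P a2@(0,2):R a3@(0,1):R
t=2: a0@(0,2):P a1@(0,0):P a2@(1,2):R a3@(1,1):R
t=3: a0@(1,2):P a1@(1,0):P a2@(2,2):R a3@(2,1):R
t=4: a0@(2,2):P a1@(2,0):P a2@(3,2):R a3@(3,1):R
t=5: a0@(3,2):P a1@(3,0):P a2@(0,2):R a3@(0,1):R
t=6: a0@(0,2):P a1@(0,0):P a2@(1,2):R a3@(1,1):R
t=7: a0@(1,2):P a1@(1,0):P a2@(2,2):R a3@(2,1):R

....
P.P.
.RR.
....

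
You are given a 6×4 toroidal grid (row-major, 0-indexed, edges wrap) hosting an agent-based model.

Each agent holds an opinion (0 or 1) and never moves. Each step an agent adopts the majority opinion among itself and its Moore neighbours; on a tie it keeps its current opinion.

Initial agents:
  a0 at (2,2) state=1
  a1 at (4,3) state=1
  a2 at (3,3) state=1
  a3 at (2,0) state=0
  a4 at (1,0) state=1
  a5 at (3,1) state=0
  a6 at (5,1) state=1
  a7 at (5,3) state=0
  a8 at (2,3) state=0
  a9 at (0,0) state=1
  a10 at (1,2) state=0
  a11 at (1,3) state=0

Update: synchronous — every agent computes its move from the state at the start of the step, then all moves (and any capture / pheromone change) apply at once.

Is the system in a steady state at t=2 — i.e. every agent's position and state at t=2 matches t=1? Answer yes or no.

t=1: a0@(2,2):0 a1@(4,3):1 a2@(3,3):1 a3@(2,0):0 a4@(1,0):0 a5@(3,1):0 a6@(5,1):1 a7@(5,3):1 a8@(2,3):0 a9@(0,0):1 a10@(1,2):0 a11@(1,3):0
t=2: a0@(2,2):0 a1@(4,3):1 a2@(3,3):0 a3@(2,0):0 a4@(1,0):0 a5@(3,1):0 a6@(5,1):1 a7@(5,3):1 a8@(2,3):0 a9@(0,0):1 a10@(1,2):0 a11@(1,3):0

no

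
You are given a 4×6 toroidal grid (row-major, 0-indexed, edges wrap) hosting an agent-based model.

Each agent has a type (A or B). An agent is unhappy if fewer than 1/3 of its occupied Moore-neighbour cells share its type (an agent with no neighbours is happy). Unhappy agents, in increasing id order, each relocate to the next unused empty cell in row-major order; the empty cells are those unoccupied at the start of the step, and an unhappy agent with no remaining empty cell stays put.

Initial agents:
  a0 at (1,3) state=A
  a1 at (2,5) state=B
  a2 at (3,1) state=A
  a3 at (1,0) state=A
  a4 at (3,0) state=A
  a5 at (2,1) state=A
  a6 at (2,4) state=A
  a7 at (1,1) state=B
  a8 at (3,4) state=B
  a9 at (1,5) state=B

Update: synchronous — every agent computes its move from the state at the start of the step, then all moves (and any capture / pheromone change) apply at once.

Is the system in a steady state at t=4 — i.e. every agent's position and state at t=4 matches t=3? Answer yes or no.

t=1: a0@(1,3):A a1@(2,5):B a2@(3,1):A a3@(0,0):A a4@(3,0):A a5@(2,1):A a6@(0,1):A a7@(0,2):B a8@(3,4):B a9@(1,5):B
t=2: a0@(0,3):A a1@(2,5):B a2@(3,1):A a3@(0,0):A a4@(3,0):A a5@(2,1):A a6@(0,1):A a7@(0,4):B a8@(3,4):B a9@(1,5):B
t=3: a0@(0,2):A a1@(2,5):B a2@(3,1):A a3@(0,0):A a4@(3,0):A a5@(2,1):A a6@(0,1):A a7@(0,4):B a8@(3,4):B a9@(1,5):B
t=4: (unchanged — steady state)

yes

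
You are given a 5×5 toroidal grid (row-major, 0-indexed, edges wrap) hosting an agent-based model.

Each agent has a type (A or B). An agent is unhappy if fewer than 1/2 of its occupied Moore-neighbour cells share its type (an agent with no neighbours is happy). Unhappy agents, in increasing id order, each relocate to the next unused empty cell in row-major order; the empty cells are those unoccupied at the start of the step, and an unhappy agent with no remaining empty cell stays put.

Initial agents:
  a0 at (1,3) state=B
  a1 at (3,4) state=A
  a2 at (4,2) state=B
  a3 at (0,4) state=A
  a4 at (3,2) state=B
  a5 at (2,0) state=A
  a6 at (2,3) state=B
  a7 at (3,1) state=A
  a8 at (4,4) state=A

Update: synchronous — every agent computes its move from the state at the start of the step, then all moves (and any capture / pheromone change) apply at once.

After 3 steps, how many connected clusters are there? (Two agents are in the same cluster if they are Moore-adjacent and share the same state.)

2

t=1: a0@(1,3):B a1@(3,4):A a2@(4,2):B a3@(0,4):A a4@(3,2):B a5@(2,0):A a6@(2,3):B a7@(0,0):A a8@(4,4):A
t=2: (unchanged — steady state)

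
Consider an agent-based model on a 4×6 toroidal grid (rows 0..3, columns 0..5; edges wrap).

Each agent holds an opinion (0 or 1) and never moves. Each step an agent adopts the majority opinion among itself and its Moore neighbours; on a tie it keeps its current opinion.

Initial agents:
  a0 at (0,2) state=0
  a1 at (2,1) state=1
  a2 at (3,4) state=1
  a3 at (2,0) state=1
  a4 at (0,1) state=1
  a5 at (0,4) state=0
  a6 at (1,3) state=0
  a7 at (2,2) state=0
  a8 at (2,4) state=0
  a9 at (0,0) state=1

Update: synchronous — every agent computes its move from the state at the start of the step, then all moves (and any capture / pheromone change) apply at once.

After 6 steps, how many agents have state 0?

6

t=1: a0@(0,2):0 a1@(2,1):1 a2@(3,4):0 a3@(2,0):1 a4@(0,1):1 a5@(0,4):0 a6@(1,3):0 a7@(2,2):0 a8@(2,4):0 a9@(0,0):1
t=2: (unchanged — steady state)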